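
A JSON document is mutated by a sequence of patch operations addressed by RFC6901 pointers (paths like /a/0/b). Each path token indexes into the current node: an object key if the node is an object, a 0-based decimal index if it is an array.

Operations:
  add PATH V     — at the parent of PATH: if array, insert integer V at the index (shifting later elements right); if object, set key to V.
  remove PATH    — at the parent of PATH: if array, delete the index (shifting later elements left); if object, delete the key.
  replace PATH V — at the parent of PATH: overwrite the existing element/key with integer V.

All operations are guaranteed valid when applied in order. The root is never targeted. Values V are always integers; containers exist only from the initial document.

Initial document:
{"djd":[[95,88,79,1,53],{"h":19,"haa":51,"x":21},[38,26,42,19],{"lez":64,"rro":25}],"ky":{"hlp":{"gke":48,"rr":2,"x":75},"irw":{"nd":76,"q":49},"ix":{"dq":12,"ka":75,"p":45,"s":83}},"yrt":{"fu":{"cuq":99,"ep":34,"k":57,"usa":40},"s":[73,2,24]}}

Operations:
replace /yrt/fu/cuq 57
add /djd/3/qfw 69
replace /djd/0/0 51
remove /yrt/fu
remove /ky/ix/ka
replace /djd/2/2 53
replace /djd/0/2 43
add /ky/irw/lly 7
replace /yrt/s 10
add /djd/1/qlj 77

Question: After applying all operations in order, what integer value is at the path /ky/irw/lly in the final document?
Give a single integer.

After op 1 (replace /yrt/fu/cuq 57): {"djd":[[95,88,79,1,53],{"h":19,"haa":51,"x":21},[38,26,42,19],{"lez":64,"rro":25}],"ky":{"hlp":{"gke":48,"rr":2,"x":75},"irw":{"nd":76,"q":49},"ix":{"dq":12,"ka":75,"p":45,"s":83}},"yrt":{"fu":{"cuq":57,"ep":34,"k":57,"usa":40},"s":[73,2,24]}}
After op 2 (add /djd/3/qfw 69): {"djd":[[95,88,79,1,53],{"h":19,"haa":51,"x":21},[38,26,42,19],{"lez":64,"qfw":69,"rro":25}],"ky":{"hlp":{"gke":48,"rr":2,"x":75},"irw":{"nd":76,"q":49},"ix":{"dq":12,"ka":75,"p":45,"s":83}},"yrt":{"fu":{"cuq":57,"ep":34,"k":57,"usa":40},"s":[73,2,24]}}
After op 3 (replace /djd/0/0 51): {"djd":[[51,88,79,1,53],{"h":19,"haa":51,"x":21},[38,26,42,19],{"lez":64,"qfw":69,"rro":25}],"ky":{"hlp":{"gke":48,"rr":2,"x":75},"irw":{"nd":76,"q":49},"ix":{"dq":12,"ka":75,"p":45,"s":83}},"yrt":{"fu":{"cuq":57,"ep":34,"k":57,"usa":40},"s":[73,2,24]}}
After op 4 (remove /yrt/fu): {"djd":[[51,88,79,1,53],{"h":19,"haa":51,"x":21},[38,26,42,19],{"lez":64,"qfw":69,"rro":25}],"ky":{"hlp":{"gke":48,"rr":2,"x":75},"irw":{"nd":76,"q":49},"ix":{"dq":12,"ka":75,"p":45,"s":83}},"yrt":{"s":[73,2,24]}}
After op 5 (remove /ky/ix/ka): {"djd":[[51,88,79,1,53],{"h":19,"haa":51,"x":21},[38,26,42,19],{"lez":64,"qfw":69,"rro":25}],"ky":{"hlp":{"gke":48,"rr":2,"x":75},"irw":{"nd":76,"q":49},"ix":{"dq":12,"p":45,"s":83}},"yrt":{"s":[73,2,24]}}
After op 6 (replace /djd/2/2 53): {"djd":[[51,88,79,1,53],{"h":19,"haa":51,"x":21},[38,26,53,19],{"lez":64,"qfw":69,"rro":25}],"ky":{"hlp":{"gke":48,"rr":2,"x":75},"irw":{"nd":76,"q":49},"ix":{"dq":12,"p":45,"s":83}},"yrt":{"s":[73,2,24]}}
After op 7 (replace /djd/0/2 43): {"djd":[[51,88,43,1,53],{"h":19,"haa":51,"x":21},[38,26,53,19],{"lez":64,"qfw":69,"rro":25}],"ky":{"hlp":{"gke":48,"rr":2,"x":75},"irw":{"nd":76,"q":49},"ix":{"dq":12,"p":45,"s":83}},"yrt":{"s":[73,2,24]}}
After op 8 (add /ky/irw/lly 7): {"djd":[[51,88,43,1,53],{"h":19,"haa":51,"x":21},[38,26,53,19],{"lez":64,"qfw":69,"rro":25}],"ky":{"hlp":{"gke":48,"rr":2,"x":75},"irw":{"lly":7,"nd":76,"q":49},"ix":{"dq":12,"p":45,"s":83}},"yrt":{"s":[73,2,24]}}
After op 9 (replace /yrt/s 10): {"djd":[[51,88,43,1,53],{"h":19,"haa":51,"x":21},[38,26,53,19],{"lez":64,"qfw":69,"rro":25}],"ky":{"hlp":{"gke":48,"rr":2,"x":75},"irw":{"lly":7,"nd":76,"q":49},"ix":{"dq":12,"p":45,"s":83}},"yrt":{"s":10}}
After op 10 (add /djd/1/qlj 77): {"djd":[[51,88,43,1,53],{"h":19,"haa":51,"qlj":77,"x":21},[38,26,53,19],{"lez":64,"qfw":69,"rro":25}],"ky":{"hlp":{"gke":48,"rr":2,"x":75},"irw":{"lly":7,"nd":76,"q":49},"ix":{"dq":12,"p":45,"s":83}},"yrt":{"s":10}}
Value at /ky/irw/lly: 7

Answer: 7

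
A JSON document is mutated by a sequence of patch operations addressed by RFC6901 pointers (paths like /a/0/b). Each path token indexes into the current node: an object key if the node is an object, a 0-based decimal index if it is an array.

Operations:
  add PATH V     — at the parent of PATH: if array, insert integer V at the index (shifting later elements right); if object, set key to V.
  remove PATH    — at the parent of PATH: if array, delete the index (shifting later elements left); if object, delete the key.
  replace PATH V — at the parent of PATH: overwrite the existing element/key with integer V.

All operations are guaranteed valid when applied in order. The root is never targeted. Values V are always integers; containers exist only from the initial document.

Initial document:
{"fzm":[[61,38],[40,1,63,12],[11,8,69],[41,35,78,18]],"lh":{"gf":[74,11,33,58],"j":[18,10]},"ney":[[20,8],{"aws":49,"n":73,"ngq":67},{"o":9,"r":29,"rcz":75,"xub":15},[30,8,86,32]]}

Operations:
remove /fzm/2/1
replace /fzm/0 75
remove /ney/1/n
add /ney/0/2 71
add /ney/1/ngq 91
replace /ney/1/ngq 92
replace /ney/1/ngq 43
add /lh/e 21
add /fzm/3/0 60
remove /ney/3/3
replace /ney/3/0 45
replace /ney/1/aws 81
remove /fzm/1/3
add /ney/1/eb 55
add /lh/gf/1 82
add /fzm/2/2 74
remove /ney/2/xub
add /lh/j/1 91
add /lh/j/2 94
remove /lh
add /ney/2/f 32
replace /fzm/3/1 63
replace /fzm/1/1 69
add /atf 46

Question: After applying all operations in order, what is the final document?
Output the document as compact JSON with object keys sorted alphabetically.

After op 1 (remove /fzm/2/1): {"fzm":[[61,38],[40,1,63,12],[11,69],[41,35,78,18]],"lh":{"gf":[74,11,33,58],"j":[18,10]},"ney":[[20,8],{"aws":49,"n":73,"ngq":67},{"o":9,"r":29,"rcz":75,"xub":15},[30,8,86,32]]}
After op 2 (replace /fzm/0 75): {"fzm":[75,[40,1,63,12],[11,69],[41,35,78,18]],"lh":{"gf":[74,11,33,58],"j":[18,10]},"ney":[[20,8],{"aws":49,"n":73,"ngq":67},{"o":9,"r":29,"rcz":75,"xub":15},[30,8,86,32]]}
After op 3 (remove /ney/1/n): {"fzm":[75,[40,1,63,12],[11,69],[41,35,78,18]],"lh":{"gf":[74,11,33,58],"j":[18,10]},"ney":[[20,8],{"aws":49,"ngq":67},{"o":9,"r":29,"rcz":75,"xub":15},[30,8,86,32]]}
After op 4 (add /ney/0/2 71): {"fzm":[75,[40,1,63,12],[11,69],[41,35,78,18]],"lh":{"gf":[74,11,33,58],"j":[18,10]},"ney":[[20,8,71],{"aws":49,"ngq":67},{"o":9,"r":29,"rcz":75,"xub":15},[30,8,86,32]]}
After op 5 (add /ney/1/ngq 91): {"fzm":[75,[40,1,63,12],[11,69],[41,35,78,18]],"lh":{"gf":[74,11,33,58],"j":[18,10]},"ney":[[20,8,71],{"aws":49,"ngq":91},{"o":9,"r":29,"rcz":75,"xub":15},[30,8,86,32]]}
After op 6 (replace /ney/1/ngq 92): {"fzm":[75,[40,1,63,12],[11,69],[41,35,78,18]],"lh":{"gf":[74,11,33,58],"j":[18,10]},"ney":[[20,8,71],{"aws":49,"ngq":92},{"o":9,"r":29,"rcz":75,"xub":15},[30,8,86,32]]}
After op 7 (replace /ney/1/ngq 43): {"fzm":[75,[40,1,63,12],[11,69],[41,35,78,18]],"lh":{"gf":[74,11,33,58],"j":[18,10]},"ney":[[20,8,71],{"aws":49,"ngq":43},{"o":9,"r":29,"rcz":75,"xub":15},[30,8,86,32]]}
After op 8 (add /lh/e 21): {"fzm":[75,[40,1,63,12],[11,69],[41,35,78,18]],"lh":{"e":21,"gf":[74,11,33,58],"j":[18,10]},"ney":[[20,8,71],{"aws":49,"ngq":43},{"o":9,"r":29,"rcz":75,"xub":15},[30,8,86,32]]}
After op 9 (add /fzm/3/0 60): {"fzm":[75,[40,1,63,12],[11,69],[60,41,35,78,18]],"lh":{"e":21,"gf":[74,11,33,58],"j":[18,10]},"ney":[[20,8,71],{"aws":49,"ngq":43},{"o":9,"r":29,"rcz":75,"xub":15},[30,8,86,32]]}
After op 10 (remove /ney/3/3): {"fzm":[75,[40,1,63,12],[11,69],[60,41,35,78,18]],"lh":{"e":21,"gf":[74,11,33,58],"j":[18,10]},"ney":[[20,8,71],{"aws":49,"ngq":43},{"o":9,"r":29,"rcz":75,"xub":15},[30,8,86]]}
After op 11 (replace /ney/3/0 45): {"fzm":[75,[40,1,63,12],[11,69],[60,41,35,78,18]],"lh":{"e":21,"gf":[74,11,33,58],"j":[18,10]},"ney":[[20,8,71],{"aws":49,"ngq":43},{"o":9,"r":29,"rcz":75,"xub":15},[45,8,86]]}
After op 12 (replace /ney/1/aws 81): {"fzm":[75,[40,1,63,12],[11,69],[60,41,35,78,18]],"lh":{"e":21,"gf":[74,11,33,58],"j":[18,10]},"ney":[[20,8,71],{"aws":81,"ngq":43},{"o":9,"r":29,"rcz":75,"xub":15},[45,8,86]]}
After op 13 (remove /fzm/1/3): {"fzm":[75,[40,1,63],[11,69],[60,41,35,78,18]],"lh":{"e":21,"gf":[74,11,33,58],"j":[18,10]},"ney":[[20,8,71],{"aws":81,"ngq":43},{"o":9,"r":29,"rcz":75,"xub":15},[45,8,86]]}
After op 14 (add /ney/1/eb 55): {"fzm":[75,[40,1,63],[11,69],[60,41,35,78,18]],"lh":{"e":21,"gf":[74,11,33,58],"j":[18,10]},"ney":[[20,8,71],{"aws":81,"eb":55,"ngq":43},{"o":9,"r":29,"rcz":75,"xub":15},[45,8,86]]}
After op 15 (add /lh/gf/1 82): {"fzm":[75,[40,1,63],[11,69],[60,41,35,78,18]],"lh":{"e":21,"gf":[74,82,11,33,58],"j":[18,10]},"ney":[[20,8,71],{"aws":81,"eb":55,"ngq":43},{"o":9,"r":29,"rcz":75,"xub":15},[45,8,86]]}
After op 16 (add /fzm/2/2 74): {"fzm":[75,[40,1,63],[11,69,74],[60,41,35,78,18]],"lh":{"e":21,"gf":[74,82,11,33,58],"j":[18,10]},"ney":[[20,8,71],{"aws":81,"eb":55,"ngq":43},{"o":9,"r":29,"rcz":75,"xub":15},[45,8,86]]}
After op 17 (remove /ney/2/xub): {"fzm":[75,[40,1,63],[11,69,74],[60,41,35,78,18]],"lh":{"e":21,"gf":[74,82,11,33,58],"j":[18,10]},"ney":[[20,8,71],{"aws":81,"eb":55,"ngq":43},{"o":9,"r":29,"rcz":75},[45,8,86]]}
After op 18 (add /lh/j/1 91): {"fzm":[75,[40,1,63],[11,69,74],[60,41,35,78,18]],"lh":{"e":21,"gf":[74,82,11,33,58],"j":[18,91,10]},"ney":[[20,8,71],{"aws":81,"eb":55,"ngq":43},{"o":9,"r":29,"rcz":75},[45,8,86]]}
After op 19 (add /lh/j/2 94): {"fzm":[75,[40,1,63],[11,69,74],[60,41,35,78,18]],"lh":{"e":21,"gf":[74,82,11,33,58],"j":[18,91,94,10]},"ney":[[20,8,71],{"aws":81,"eb":55,"ngq":43},{"o":9,"r":29,"rcz":75},[45,8,86]]}
After op 20 (remove /lh): {"fzm":[75,[40,1,63],[11,69,74],[60,41,35,78,18]],"ney":[[20,8,71],{"aws":81,"eb":55,"ngq":43},{"o":9,"r":29,"rcz":75},[45,8,86]]}
After op 21 (add /ney/2/f 32): {"fzm":[75,[40,1,63],[11,69,74],[60,41,35,78,18]],"ney":[[20,8,71],{"aws":81,"eb":55,"ngq":43},{"f":32,"o":9,"r":29,"rcz":75},[45,8,86]]}
After op 22 (replace /fzm/3/1 63): {"fzm":[75,[40,1,63],[11,69,74],[60,63,35,78,18]],"ney":[[20,8,71],{"aws":81,"eb":55,"ngq":43},{"f":32,"o":9,"r":29,"rcz":75},[45,8,86]]}
After op 23 (replace /fzm/1/1 69): {"fzm":[75,[40,69,63],[11,69,74],[60,63,35,78,18]],"ney":[[20,8,71],{"aws":81,"eb":55,"ngq":43},{"f":32,"o":9,"r":29,"rcz":75},[45,8,86]]}
After op 24 (add /atf 46): {"atf":46,"fzm":[75,[40,69,63],[11,69,74],[60,63,35,78,18]],"ney":[[20,8,71],{"aws":81,"eb":55,"ngq":43},{"f":32,"o":9,"r":29,"rcz":75},[45,8,86]]}

Answer: {"atf":46,"fzm":[75,[40,69,63],[11,69,74],[60,63,35,78,18]],"ney":[[20,8,71],{"aws":81,"eb":55,"ngq":43},{"f":32,"o":9,"r":29,"rcz":75},[45,8,86]]}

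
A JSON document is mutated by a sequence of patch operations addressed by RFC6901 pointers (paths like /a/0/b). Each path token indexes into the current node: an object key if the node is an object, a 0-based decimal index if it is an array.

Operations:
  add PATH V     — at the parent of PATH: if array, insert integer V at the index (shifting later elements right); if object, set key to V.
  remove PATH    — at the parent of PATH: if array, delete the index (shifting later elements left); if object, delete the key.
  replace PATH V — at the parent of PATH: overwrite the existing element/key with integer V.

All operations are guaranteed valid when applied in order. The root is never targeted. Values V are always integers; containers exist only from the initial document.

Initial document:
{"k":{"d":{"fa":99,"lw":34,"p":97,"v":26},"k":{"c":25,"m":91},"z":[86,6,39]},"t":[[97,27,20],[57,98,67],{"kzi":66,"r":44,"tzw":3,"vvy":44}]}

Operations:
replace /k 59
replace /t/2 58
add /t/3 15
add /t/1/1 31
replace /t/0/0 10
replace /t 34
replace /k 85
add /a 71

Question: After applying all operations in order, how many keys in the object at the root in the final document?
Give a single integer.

After op 1 (replace /k 59): {"k":59,"t":[[97,27,20],[57,98,67],{"kzi":66,"r":44,"tzw":3,"vvy":44}]}
After op 2 (replace /t/2 58): {"k":59,"t":[[97,27,20],[57,98,67],58]}
After op 3 (add /t/3 15): {"k":59,"t":[[97,27,20],[57,98,67],58,15]}
After op 4 (add /t/1/1 31): {"k":59,"t":[[97,27,20],[57,31,98,67],58,15]}
After op 5 (replace /t/0/0 10): {"k":59,"t":[[10,27,20],[57,31,98,67],58,15]}
After op 6 (replace /t 34): {"k":59,"t":34}
After op 7 (replace /k 85): {"k":85,"t":34}
After op 8 (add /a 71): {"a":71,"k":85,"t":34}
Size at the root: 3

Answer: 3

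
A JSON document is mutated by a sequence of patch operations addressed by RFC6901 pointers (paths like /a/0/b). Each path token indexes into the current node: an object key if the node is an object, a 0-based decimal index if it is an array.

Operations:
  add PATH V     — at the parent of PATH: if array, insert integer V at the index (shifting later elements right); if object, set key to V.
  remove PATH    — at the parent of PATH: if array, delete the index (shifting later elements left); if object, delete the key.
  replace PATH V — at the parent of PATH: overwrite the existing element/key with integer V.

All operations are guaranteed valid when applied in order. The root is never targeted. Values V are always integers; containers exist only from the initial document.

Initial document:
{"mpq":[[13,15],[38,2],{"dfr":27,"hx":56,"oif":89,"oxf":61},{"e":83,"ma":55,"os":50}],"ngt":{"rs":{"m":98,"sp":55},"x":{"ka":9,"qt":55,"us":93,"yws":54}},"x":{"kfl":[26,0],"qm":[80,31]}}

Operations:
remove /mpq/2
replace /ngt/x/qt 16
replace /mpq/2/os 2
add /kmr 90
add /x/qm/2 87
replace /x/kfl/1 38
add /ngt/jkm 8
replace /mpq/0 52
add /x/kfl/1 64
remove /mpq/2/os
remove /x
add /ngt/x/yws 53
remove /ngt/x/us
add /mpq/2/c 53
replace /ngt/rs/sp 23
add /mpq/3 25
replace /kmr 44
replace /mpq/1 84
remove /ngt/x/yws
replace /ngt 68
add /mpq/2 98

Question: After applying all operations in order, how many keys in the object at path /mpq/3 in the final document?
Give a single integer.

Answer: 3

Derivation:
After op 1 (remove /mpq/2): {"mpq":[[13,15],[38,2],{"e":83,"ma":55,"os":50}],"ngt":{"rs":{"m":98,"sp":55},"x":{"ka":9,"qt":55,"us":93,"yws":54}},"x":{"kfl":[26,0],"qm":[80,31]}}
After op 2 (replace /ngt/x/qt 16): {"mpq":[[13,15],[38,2],{"e":83,"ma":55,"os":50}],"ngt":{"rs":{"m":98,"sp":55},"x":{"ka":9,"qt":16,"us":93,"yws":54}},"x":{"kfl":[26,0],"qm":[80,31]}}
After op 3 (replace /mpq/2/os 2): {"mpq":[[13,15],[38,2],{"e":83,"ma":55,"os":2}],"ngt":{"rs":{"m":98,"sp":55},"x":{"ka":9,"qt":16,"us":93,"yws":54}},"x":{"kfl":[26,0],"qm":[80,31]}}
After op 4 (add /kmr 90): {"kmr":90,"mpq":[[13,15],[38,2],{"e":83,"ma":55,"os":2}],"ngt":{"rs":{"m":98,"sp":55},"x":{"ka":9,"qt":16,"us":93,"yws":54}},"x":{"kfl":[26,0],"qm":[80,31]}}
After op 5 (add /x/qm/2 87): {"kmr":90,"mpq":[[13,15],[38,2],{"e":83,"ma":55,"os":2}],"ngt":{"rs":{"m":98,"sp":55},"x":{"ka":9,"qt":16,"us":93,"yws":54}},"x":{"kfl":[26,0],"qm":[80,31,87]}}
After op 6 (replace /x/kfl/1 38): {"kmr":90,"mpq":[[13,15],[38,2],{"e":83,"ma":55,"os":2}],"ngt":{"rs":{"m":98,"sp":55},"x":{"ka":9,"qt":16,"us":93,"yws":54}},"x":{"kfl":[26,38],"qm":[80,31,87]}}
After op 7 (add /ngt/jkm 8): {"kmr":90,"mpq":[[13,15],[38,2],{"e":83,"ma":55,"os":2}],"ngt":{"jkm":8,"rs":{"m":98,"sp":55},"x":{"ka":9,"qt":16,"us":93,"yws":54}},"x":{"kfl":[26,38],"qm":[80,31,87]}}
After op 8 (replace /mpq/0 52): {"kmr":90,"mpq":[52,[38,2],{"e":83,"ma":55,"os":2}],"ngt":{"jkm":8,"rs":{"m":98,"sp":55},"x":{"ka":9,"qt":16,"us":93,"yws":54}},"x":{"kfl":[26,38],"qm":[80,31,87]}}
After op 9 (add /x/kfl/1 64): {"kmr":90,"mpq":[52,[38,2],{"e":83,"ma":55,"os":2}],"ngt":{"jkm":8,"rs":{"m":98,"sp":55},"x":{"ka":9,"qt":16,"us":93,"yws":54}},"x":{"kfl":[26,64,38],"qm":[80,31,87]}}
After op 10 (remove /mpq/2/os): {"kmr":90,"mpq":[52,[38,2],{"e":83,"ma":55}],"ngt":{"jkm":8,"rs":{"m":98,"sp":55},"x":{"ka":9,"qt":16,"us":93,"yws":54}},"x":{"kfl":[26,64,38],"qm":[80,31,87]}}
After op 11 (remove /x): {"kmr":90,"mpq":[52,[38,2],{"e":83,"ma":55}],"ngt":{"jkm":8,"rs":{"m":98,"sp":55},"x":{"ka":9,"qt":16,"us":93,"yws":54}}}
After op 12 (add /ngt/x/yws 53): {"kmr":90,"mpq":[52,[38,2],{"e":83,"ma":55}],"ngt":{"jkm":8,"rs":{"m":98,"sp":55},"x":{"ka":9,"qt":16,"us":93,"yws":53}}}
After op 13 (remove /ngt/x/us): {"kmr":90,"mpq":[52,[38,2],{"e":83,"ma":55}],"ngt":{"jkm":8,"rs":{"m":98,"sp":55},"x":{"ka":9,"qt":16,"yws":53}}}
After op 14 (add /mpq/2/c 53): {"kmr":90,"mpq":[52,[38,2],{"c":53,"e":83,"ma":55}],"ngt":{"jkm":8,"rs":{"m":98,"sp":55},"x":{"ka":9,"qt":16,"yws":53}}}
After op 15 (replace /ngt/rs/sp 23): {"kmr":90,"mpq":[52,[38,2],{"c":53,"e":83,"ma":55}],"ngt":{"jkm":8,"rs":{"m":98,"sp":23},"x":{"ka":9,"qt":16,"yws":53}}}
After op 16 (add /mpq/3 25): {"kmr":90,"mpq":[52,[38,2],{"c":53,"e":83,"ma":55},25],"ngt":{"jkm":8,"rs":{"m":98,"sp":23},"x":{"ka":9,"qt":16,"yws":53}}}
After op 17 (replace /kmr 44): {"kmr":44,"mpq":[52,[38,2],{"c":53,"e":83,"ma":55},25],"ngt":{"jkm":8,"rs":{"m":98,"sp":23},"x":{"ka":9,"qt":16,"yws":53}}}
After op 18 (replace /mpq/1 84): {"kmr":44,"mpq":[52,84,{"c":53,"e":83,"ma":55},25],"ngt":{"jkm":8,"rs":{"m":98,"sp":23},"x":{"ka":9,"qt":16,"yws":53}}}
After op 19 (remove /ngt/x/yws): {"kmr":44,"mpq":[52,84,{"c":53,"e":83,"ma":55},25],"ngt":{"jkm":8,"rs":{"m":98,"sp":23},"x":{"ka":9,"qt":16}}}
After op 20 (replace /ngt 68): {"kmr":44,"mpq":[52,84,{"c":53,"e":83,"ma":55},25],"ngt":68}
After op 21 (add /mpq/2 98): {"kmr":44,"mpq":[52,84,98,{"c":53,"e":83,"ma":55},25],"ngt":68}
Size at path /mpq/3: 3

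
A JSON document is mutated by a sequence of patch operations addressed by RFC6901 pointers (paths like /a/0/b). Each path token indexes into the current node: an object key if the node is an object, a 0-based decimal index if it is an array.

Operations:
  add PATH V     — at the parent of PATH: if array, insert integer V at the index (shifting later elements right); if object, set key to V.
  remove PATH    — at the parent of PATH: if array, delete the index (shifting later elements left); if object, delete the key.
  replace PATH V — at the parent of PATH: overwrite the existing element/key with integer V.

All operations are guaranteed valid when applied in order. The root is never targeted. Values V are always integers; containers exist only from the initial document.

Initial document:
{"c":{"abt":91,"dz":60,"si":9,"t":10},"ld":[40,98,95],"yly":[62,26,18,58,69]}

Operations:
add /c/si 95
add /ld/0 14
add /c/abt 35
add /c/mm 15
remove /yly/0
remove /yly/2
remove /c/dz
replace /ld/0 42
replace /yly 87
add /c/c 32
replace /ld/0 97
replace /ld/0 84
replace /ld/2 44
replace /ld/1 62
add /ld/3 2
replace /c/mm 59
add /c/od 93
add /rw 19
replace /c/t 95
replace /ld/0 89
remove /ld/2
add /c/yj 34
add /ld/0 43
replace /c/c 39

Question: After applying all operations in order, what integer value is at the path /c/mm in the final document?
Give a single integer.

After op 1 (add /c/si 95): {"c":{"abt":91,"dz":60,"si":95,"t":10},"ld":[40,98,95],"yly":[62,26,18,58,69]}
After op 2 (add /ld/0 14): {"c":{"abt":91,"dz":60,"si":95,"t":10},"ld":[14,40,98,95],"yly":[62,26,18,58,69]}
After op 3 (add /c/abt 35): {"c":{"abt":35,"dz":60,"si":95,"t":10},"ld":[14,40,98,95],"yly":[62,26,18,58,69]}
After op 4 (add /c/mm 15): {"c":{"abt":35,"dz":60,"mm":15,"si":95,"t":10},"ld":[14,40,98,95],"yly":[62,26,18,58,69]}
After op 5 (remove /yly/0): {"c":{"abt":35,"dz":60,"mm":15,"si":95,"t":10},"ld":[14,40,98,95],"yly":[26,18,58,69]}
After op 6 (remove /yly/2): {"c":{"abt":35,"dz":60,"mm":15,"si":95,"t":10},"ld":[14,40,98,95],"yly":[26,18,69]}
After op 7 (remove /c/dz): {"c":{"abt":35,"mm":15,"si":95,"t":10},"ld":[14,40,98,95],"yly":[26,18,69]}
After op 8 (replace /ld/0 42): {"c":{"abt":35,"mm":15,"si":95,"t":10},"ld":[42,40,98,95],"yly":[26,18,69]}
After op 9 (replace /yly 87): {"c":{"abt":35,"mm":15,"si":95,"t":10},"ld":[42,40,98,95],"yly":87}
After op 10 (add /c/c 32): {"c":{"abt":35,"c":32,"mm":15,"si":95,"t":10},"ld":[42,40,98,95],"yly":87}
After op 11 (replace /ld/0 97): {"c":{"abt":35,"c":32,"mm":15,"si":95,"t":10},"ld":[97,40,98,95],"yly":87}
After op 12 (replace /ld/0 84): {"c":{"abt":35,"c":32,"mm":15,"si":95,"t":10},"ld":[84,40,98,95],"yly":87}
After op 13 (replace /ld/2 44): {"c":{"abt":35,"c":32,"mm":15,"si":95,"t":10},"ld":[84,40,44,95],"yly":87}
After op 14 (replace /ld/1 62): {"c":{"abt":35,"c":32,"mm":15,"si":95,"t":10},"ld":[84,62,44,95],"yly":87}
After op 15 (add /ld/3 2): {"c":{"abt":35,"c":32,"mm":15,"si":95,"t":10},"ld":[84,62,44,2,95],"yly":87}
After op 16 (replace /c/mm 59): {"c":{"abt":35,"c":32,"mm":59,"si":95,"t":10},"ld":[84,62,44,2,95],"yly":87}
After op 17 (add /c/od 93): {"c":{"abt":35,"c":32,"mm":59,"od":93,"si":95,"t":10},"ld":[84,62,44,2,95],"yly":87}
After op 18 (add /rw 19): {"c":{"abt":35,"c":32,"mm":59,"od":93,"si":95,"t":10},"ld":[84,62,44,2,95],"rw":19,"yly":87}
After op 19 (replace /c/t 95): {"c":{"abt":35,"c":32,"mm":59,"od":93,"si":95,"t":95},"ld":[84,62,44,2,95],"rw":19,"yly":87}
After op 20 (replace /ld/0 89): {"c":{"abt":35,"c":32,"mm":59,"od":93,"si":95,"t":95},"ld":[89,62,44,2,95],"rw":19,"yly":87}
After op 21 (remove /ld/2): {"c":{"abt":35,"c":32,"mm":59,"od":93,"si":95,"t":95},"ld":[89,62,2,95],"rw":19,"yly":87}
After op 22 (add /c/yj 34): {"c":{"abt":35,"c":32,"mm":59,"od":93,"si":95,"t":95,"yj":34},"ld":[89,62,2,95],"rw":19,"yly":87}
After op 23 (add /ld/0 43): {"c":{"abt":35,"c":32,"mm":59,"od":93,"si":95,"t":95,"yj":34},"ld":[43,89,62,2,95],"rw":19,"yly":87}
After op 24 (replace /c/c 39): {"c":{"abt":35,"c":39,"mm":59,"od":93,"si":95,"t":95,"yj":34},"ld":[43,89,62,2,95],"rw":19,"yly":87}
Value at /c/mm: 59

Answer: 59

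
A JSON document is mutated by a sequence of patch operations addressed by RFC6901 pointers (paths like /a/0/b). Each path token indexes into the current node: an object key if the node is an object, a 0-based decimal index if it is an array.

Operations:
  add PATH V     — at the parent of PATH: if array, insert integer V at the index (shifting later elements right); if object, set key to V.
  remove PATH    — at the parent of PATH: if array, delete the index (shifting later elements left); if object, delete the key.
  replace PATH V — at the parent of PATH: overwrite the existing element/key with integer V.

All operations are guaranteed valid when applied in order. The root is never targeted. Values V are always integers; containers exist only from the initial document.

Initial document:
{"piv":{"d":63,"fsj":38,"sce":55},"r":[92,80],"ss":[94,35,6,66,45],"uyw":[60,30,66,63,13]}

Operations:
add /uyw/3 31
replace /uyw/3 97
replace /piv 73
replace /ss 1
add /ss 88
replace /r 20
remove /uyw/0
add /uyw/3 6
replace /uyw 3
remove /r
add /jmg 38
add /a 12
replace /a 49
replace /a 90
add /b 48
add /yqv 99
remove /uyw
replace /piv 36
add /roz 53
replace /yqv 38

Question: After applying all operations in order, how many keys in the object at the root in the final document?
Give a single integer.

After op 1 (add /uyw/3 31): {"piv":{"d":63,"fsj":38,"sce":55},"r":[92,80],"ss":[94,35,6,66,45],"uyw":[60,30,66,31,63,13]}
After op 2 (replace /uyw/3 97): {"piv":{"d":63,"fsj":38,"sce":55},"r":[92,80],"ss":[94,35,6,66,45],"uyw":[60,30,66,97,63,13]}
After op 3 (replace /piv 73): {"piv":73,"r":[92,80],"ss":[94,35,6,66,45],"uyw":[60,30,66,97,63,13]}
After op 4 (replace /ss 1): {"piv":73,"r":[92,80],"ss":1,"uyw":[60,30,66,97,63,13]}
After op 5 (add /ss 88): {"piv":73,"r":[92,80],"ss":88,"uyw":[60,30,66,97,63,13]}
After op 6 (replace /r 20): {"piv":73,"r":20,"ss":88,"uyw":[60,30,66,97,63,13]}
After op 7 (remove /uyw/0): {"piv":73,"r":20,"ss":88,"uyw":[30,66,97,63,13]}
After op 8 (add /uyw/3 6): {"piv":73,"r":20,"ss":88,"uyw":[30,66,97,6,63,13]}
After op 9 (replace /uyw 3): {"piv":73,"r":20,"ss":88,"uyw":3}
After op 10 (remove /r): {"piv":73,"ss":88,"uyw":3}
After op 11 (add /jmg 38): {"jmg":38,"piv":73,"ss":88,"uyw":3}
After op 12 (add /a 12): {"a":12,"jmg":38,"piv":73,"ss":88,"uyw":3}
After op 13 (replace /a 49): {"a":49,"jmg":38,"piv":73,"ss":88,"uyw":3}
After op 14 (replace /a 90): {"a":90,"jmg":38,"piv":73,"ss":88,"uyw":3}
After op 15 (add /b 48): {"a":90,"b":48,"jmg":38,"piv":73,"ss":88,"uyw":3}
After op 16 (add /yqv 99): {"a":90,"b":48,"jmg":38,"piv":73,"ss":88,"uyw":3,"yqv":99}
After op 17 (remove /uyw): {"a":90,"b":48,"jmg":38,"piv":73,"ss":88,"yqv":99}
After op 18 (replace /piv 36): {"a":90,"b":48,"jmg":38,"piv":36,"ss":88,"yqv":99}
After op 19 (add /roz 53): {"a":90,"b":48,"jmg":38,"piv":36,"roz":53,"ss":88,"yqv":99}
After op 20 (replace /yqv 38): {"a":90,"b":48,"jmg":38,"piv":36,"roz":53,"ss":88,"yqv":38}
Size at the root: 7

Answer: 7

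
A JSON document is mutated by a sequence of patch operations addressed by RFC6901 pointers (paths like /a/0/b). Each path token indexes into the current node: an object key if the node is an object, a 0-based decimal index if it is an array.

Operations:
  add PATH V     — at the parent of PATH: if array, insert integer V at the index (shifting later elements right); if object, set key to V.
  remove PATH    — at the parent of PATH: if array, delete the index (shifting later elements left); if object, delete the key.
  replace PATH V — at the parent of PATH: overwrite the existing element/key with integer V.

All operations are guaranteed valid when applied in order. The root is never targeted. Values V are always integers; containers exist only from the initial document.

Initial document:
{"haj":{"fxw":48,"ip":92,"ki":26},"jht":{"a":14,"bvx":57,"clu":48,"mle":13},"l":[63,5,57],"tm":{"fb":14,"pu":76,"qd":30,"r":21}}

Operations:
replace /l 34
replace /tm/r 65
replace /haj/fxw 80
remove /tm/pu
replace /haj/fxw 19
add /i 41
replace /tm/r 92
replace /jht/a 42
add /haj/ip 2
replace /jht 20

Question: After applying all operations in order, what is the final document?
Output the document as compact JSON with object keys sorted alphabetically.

Answer: {"haj":{"fxw":19,"ip":2,"ki":26},"i":41,"jht":20,"l":34,"tm":{"fb":14,"qd":30,"r":92}}

Derivation:
After op 1 (replace /l 34): {"haj":{"fxw":48,"ip":92,"ki":26},"jht":{"a":14,"bvx":57,"clu":48,"mle":13},"l":34,"tm":{"fb":14,"pu":76,"qd":30,"r":21}}
After op 2 (replace /tm/r 65): {"haj":{"fxw":48,"ip":92,"ki":26},"jht":{"a":14,"bvx":57,"clu":48,"mle":13},"l":34,"tm":{"fb":14,"pu":76,"qd":30,"r":65}}
After op 3 (replace /haj/fxw 80): {"haj":{"fxw":80,"ip":92,"ki":26},"jht":{"a":14,"bvx":57,"clu":48,"mle":13},"l":34,"tm":{"fb":14,"pu":76,"qd":30,"r":65}}
After op 4 (remove /tm/pu): {"haj":{"fxw":80,"ip":92,"ki":26},"jht":{"a":14,"bvx":57,"clu":48,"mle":13},"l":34,"tm":{"fb":14,"qd":30,"r":65}}
After op 5 (replace /haj/fxw 19): {"haj":{"fxw":19,"ip":92,"ki":26},"jht":{"a":14,"bvx":57,"clu":48,"mle":13},"l":34,"tm":{"fb":14,"qd":30,"r":65}}
After op 6 (add /i 41): {"haj":{"fxw":19,"ip":92,"ki":26},"i":41,"jht":{"a":14,"bvx":57,"clu":48,"mle":13},"l":34,"tm":{"fb":14,"qd":30,"r":65}}
After op 7 (replace /tm/r 92): {"haj":{"fxw":19,"ip":92,"ki":26},"i":41,"jht":{"a":14,"bvx":57,"clu":48,"mle":13},"l":34,"tm":{"fb":14,"qd":30,"r":92}}
After op 8 (replace /jht/a 42): {"haj":{"fxw":19,"ip":92,"ki":26},"i":41,"jht":{"a":42,"bvx":57,"clu":48,"mle":13},"l":34,"tm":{"fb":14,"qd":30,"r":92}}
After op 9 (add /haj/ip 2): {"haj":{"fxw":19,"ip":2,"ki":26},"i":41,"jht":{"a":42,"bvx":57,"clu":48,"mle":13},"l":34,"tm":{"fb":14,"qd":30,"r":92}}
After op 10 (replace /jht 20): {"haj":{"fxw":19,"ip":2,"ki":26},"i":41,"jht":20,"l":34,"tm":{"fb":14,"qd":30,"r":92}}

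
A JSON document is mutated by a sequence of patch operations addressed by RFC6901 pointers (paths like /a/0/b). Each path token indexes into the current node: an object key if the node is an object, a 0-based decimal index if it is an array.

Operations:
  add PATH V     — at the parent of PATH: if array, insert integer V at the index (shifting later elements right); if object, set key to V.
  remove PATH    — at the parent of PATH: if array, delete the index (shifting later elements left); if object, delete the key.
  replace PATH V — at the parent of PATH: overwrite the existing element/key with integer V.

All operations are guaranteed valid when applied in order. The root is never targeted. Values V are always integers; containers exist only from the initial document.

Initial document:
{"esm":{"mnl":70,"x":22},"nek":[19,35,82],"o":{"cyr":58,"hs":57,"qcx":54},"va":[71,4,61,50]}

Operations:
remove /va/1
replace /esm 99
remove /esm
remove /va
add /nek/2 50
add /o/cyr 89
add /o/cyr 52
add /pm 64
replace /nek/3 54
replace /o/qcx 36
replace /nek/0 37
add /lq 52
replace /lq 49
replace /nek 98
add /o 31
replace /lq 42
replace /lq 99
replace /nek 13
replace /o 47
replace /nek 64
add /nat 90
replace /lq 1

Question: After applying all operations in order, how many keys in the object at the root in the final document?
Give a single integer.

Answer: 5

Derivation:
After op 1 (remove /va/1): {"esm":{"mnl":70,"x":22},"nek":[19,35,82],"o":{"cyr":58,"hs":57,"qcx":54},"va":[71,61,50]}
After op 2 (replace /esm 99): {"esm":99,"nek":[19,35,82],"o":{"cyr":58,"hs":57,"qcx":54},"va":[71,61,50]}
After op 3 (remove /esm): {"nek":[19,35,82],"o":{"cyr":58,"hs":57,"qcx":54},"va":[71,61,50]}
After op 4 (remove /va): {"nek":[19,35,82],"o":{"cyr":58,"hs":57,"qcx":54}}
After op 5 (add /nek/2 50): {"nek":[19,35,50,82],"o":{"cyr":58,"hs":57,"qcx":54}}
After op 6 (add /o/cyr 89): {"nek":[19,35,50,82],"o":{"cyr":89,"hs":57,"qcx":54}}
After op 7 (add /o/cyr 52): {"nek":[19,35,50,82],"o":{"cyr":52,"hs":57,"qcx":54}}
After op 8 (add /pm 64): {"nek":[19,35,50,82],"o":{"cyr":52,"hs":57,"qcx":54},"pm":64}
After op 9 (replace /nek/3 54): {"nek":[19,35,50,54],"o":{"cyr":52,"hs":57,"qcx":54},"pm":64}
After op 10 (replace /o/qcx 36): {"nek":[19,35,50,54],"o":{"cyr":52,"hs":57,"qcx":36},"pm":64}
After op 11 (replace /nek/0 37): {"nek":[37,35,50,54],"o":{"cyr":52,"hs":57,"qcx":36},"pm":64}
After op 12 (add /lq 52): {"lq":52,"nek":[37,35,50,54],"o":{"cyr":52,"hs":57,"qcx":36},"pm":64}
After op 13 (replace /lq 49): {"lq":49,"nek":[37,35,50,54],"o":{"cyr":52,"hs":57,"qcx":36},"pm":64}
After op 14 (replace /nek 98): {"lq":49,"nek":98,"o":{"cyr":52,"hs":57,"qcx":36},"pm":64}
After op 15 (add /o 31): {"lq":49,"nek":98,"o":31,"pm":64}
After op 16 (replace /lq 42): {"lq":42,"nek":98,"o":31,"pm":64}
After op 17 (replace /lq 99): {"lq":99,"nek":98,"o":31,"pm":64}
After op 18 (replace /nek 13): {"lq":99,"nek":13,"o":31,"pm":64}
After op 19 (replace /o 47): {"lq":99,"nek":13,"o":47,"pm":64}
After op 20 (replace /nek 64): {"lq":99,"nek":64,"o":47,"pm":64}
After op 21 (add /nat 90): {"lq":99,"nat":90,"nek":64,"o":47,"pm":64}
After op 22 (replace /lq 1): {"lq":1,"nat":90,"nek":64,"o":47,"pm":64}
Size at the root: 5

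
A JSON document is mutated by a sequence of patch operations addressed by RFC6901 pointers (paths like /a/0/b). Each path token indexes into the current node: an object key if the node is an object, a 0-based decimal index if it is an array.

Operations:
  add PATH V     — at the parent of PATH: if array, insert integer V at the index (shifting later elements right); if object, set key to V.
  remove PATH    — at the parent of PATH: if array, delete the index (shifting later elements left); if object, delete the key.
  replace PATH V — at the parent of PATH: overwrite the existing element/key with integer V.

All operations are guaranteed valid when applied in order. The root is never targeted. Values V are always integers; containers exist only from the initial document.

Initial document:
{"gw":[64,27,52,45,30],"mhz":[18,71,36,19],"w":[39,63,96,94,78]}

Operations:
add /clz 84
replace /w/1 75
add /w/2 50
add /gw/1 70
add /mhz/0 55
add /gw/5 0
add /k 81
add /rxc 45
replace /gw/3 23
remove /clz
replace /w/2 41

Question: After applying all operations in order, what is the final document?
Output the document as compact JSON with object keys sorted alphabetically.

Answer: {"gw":[64,70,27,23,45,0,30],"k":81,"mhz":[55,18,71,36,19],"rxc":45,"w":[39,75,41,96,94,78]}

Derivation:
After op 1 (add /clz 84): {"clz":84,"gw":[64,27,52,45,30],"mhz":[18,71,36,19],"w":[39,63,96,94,78]}
After op 2 (replace /w/1 75): {"clz":84,"gw":[64,27,52,45,30],"mhz":[18,71,36,19],"w":[39,75,96,94,78]}
After op 3 (add /w/2 50): {"clz":84,"gw":[64,27,52,45,30],"mhz":[18,71,36,19],"w":[39,75,50,96,94,78]}
After op 4 (add /gw/1 70): {"clz":84,"gw":[64,70,27,52,45,30],"mhz":[18,71,36,19],"w":[39,75,50,96,94,78]}
After op 5 (add /mhz/0 55): {"clz":84,"gw":[64,70,27,52,45,30],"mhz":[55,18,71,36,19],"w":[39,75,50,96,94,78]}
After op 6 (add /gw/5 0): {"clz":84,"gw":[64,70,27,52,45,0,30],"mhz":[55,18,71,36,19],"w":[39,75,50,96,94,78]}
After op 7 (add /k 81): {"clz":84,"gw":[64,70,27,52,45,0,30],"k":81,"mhz":[55,18,71,36,19],"w":[39,75,50,96,94,78]}
After op 8 (add /rxc 45): {"clz":84,"gw":[64,70,27,52,45,0,30],"k":81,"mhz":[55,18,71,36,19],"rxc":45,"w":[39,75,50,96,94,78]}
After op 9 (replace /gw/3 23): {"clz":84,"gw":[64,70,27,23,45,0,30],"k":81,"mhz":[55,18,71,36,19],"rxc":45,"w":[39,75,50,96,94,78]}
After op 10 (remove /clz): {"gw":[64,70,27,23,45,0,30],"k":81,"mhz":[55,18,71,36,19],"rxc":45,"w":[39,75,50,96,94,78]}
After op 11 (replace /w/2 41): {"gw":[64,70,27,23,45,0,30],"k":81,"mhz":[55,18,71,36,19],"rxc":45,"w":[39,75,41,96,94,78]}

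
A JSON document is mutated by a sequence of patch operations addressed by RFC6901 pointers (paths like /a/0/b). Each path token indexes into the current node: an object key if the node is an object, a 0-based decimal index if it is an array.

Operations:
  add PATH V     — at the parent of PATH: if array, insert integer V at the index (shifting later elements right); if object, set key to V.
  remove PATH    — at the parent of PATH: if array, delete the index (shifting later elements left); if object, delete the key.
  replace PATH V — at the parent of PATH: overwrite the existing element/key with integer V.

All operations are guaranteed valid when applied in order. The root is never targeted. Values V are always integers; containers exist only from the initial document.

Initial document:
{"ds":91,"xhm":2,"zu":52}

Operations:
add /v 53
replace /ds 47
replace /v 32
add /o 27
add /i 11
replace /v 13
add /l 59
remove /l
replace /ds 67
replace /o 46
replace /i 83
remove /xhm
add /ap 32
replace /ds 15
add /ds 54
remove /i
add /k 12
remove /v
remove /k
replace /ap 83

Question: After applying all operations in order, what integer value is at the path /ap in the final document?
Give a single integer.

After op 1 (add /v 53): {"ds":91,"v":53,"xhm":2,"zu":52}
After op 2 (replace /ds 47): {"ds":47,"v":53,"xhm":2,"zu":52}
After op 3 (replace /v 32): {"ds":47,"v":32,"xhm":2,"zu":52}
After op 4 (add /o 27): {"ds":47,"o":27,"v":32,"xhm":2,"zu":52}
After op 5 (add /i 11): {"ds":47,"i":11,"o":27,"v":32,"xhm":2,"zu":52}
After op 6 (replace /v 13): {"ds":47,"i":11,"o":27,"v":13,"xhm":2,"zu":52}
After op 7 (add /l 59): {"ds":47,"i":11,"l":59,"o":27,"v":13,"xhm":2,"zu":52}
After op 8 (remove /l): {"ds":47,"i":11,"o":27,"v":13,"xhm":2,"zu":52}
After op 9 (replace /ds 67): {"ds":67,"i":11,"o":27,"v":13,"xhm":2,"zu":52}
After op 10 (replace /o 46): {"ds":67,"i":11,"o":46,"v":13,"xhm":2,"zu":52}
After op 11 (replace /i 83): {"ds":67,"i":83,"o":46,"v":13,"xhm":2,"zu":52}
After op 12 (remove /xhm): {"ds":67,"i":83,"o":46,"v":13,"zu":52}
After op 13 (add /ap 32): {"ap":32,"ds":67,"i":83,"o":46,"v":13,"zu":52}
After op 14 (replace /ds 15): {"ap":32,"ds":15,"i":83,"o":46,"v":13,"zu":52}
After op 15 (add /ds 54): {"ap":32,"ds":54,"i":83,"o":46,"v":13,"zu":52}
After op 16 (remove /i): {"ap":32,"ds":54,"o":46,"v":13,"zu":52}
After op 17 (add /k 12): {"ap":32,"ds":54,"k":12,"o":46,"v":13,"zu":52}
After op 18 (remove /v): {"ap":32,"ds":54,"k":12,"o":46,"zu":52}
After op 19 (remove /k): {"ap":32,"ds":54,"o":46,"zu":52}
After op 20 (replace /ap 83): {"ap":83,"ds":54,"o":46,"zu":52}
Value at /ap: 83

Answer: 83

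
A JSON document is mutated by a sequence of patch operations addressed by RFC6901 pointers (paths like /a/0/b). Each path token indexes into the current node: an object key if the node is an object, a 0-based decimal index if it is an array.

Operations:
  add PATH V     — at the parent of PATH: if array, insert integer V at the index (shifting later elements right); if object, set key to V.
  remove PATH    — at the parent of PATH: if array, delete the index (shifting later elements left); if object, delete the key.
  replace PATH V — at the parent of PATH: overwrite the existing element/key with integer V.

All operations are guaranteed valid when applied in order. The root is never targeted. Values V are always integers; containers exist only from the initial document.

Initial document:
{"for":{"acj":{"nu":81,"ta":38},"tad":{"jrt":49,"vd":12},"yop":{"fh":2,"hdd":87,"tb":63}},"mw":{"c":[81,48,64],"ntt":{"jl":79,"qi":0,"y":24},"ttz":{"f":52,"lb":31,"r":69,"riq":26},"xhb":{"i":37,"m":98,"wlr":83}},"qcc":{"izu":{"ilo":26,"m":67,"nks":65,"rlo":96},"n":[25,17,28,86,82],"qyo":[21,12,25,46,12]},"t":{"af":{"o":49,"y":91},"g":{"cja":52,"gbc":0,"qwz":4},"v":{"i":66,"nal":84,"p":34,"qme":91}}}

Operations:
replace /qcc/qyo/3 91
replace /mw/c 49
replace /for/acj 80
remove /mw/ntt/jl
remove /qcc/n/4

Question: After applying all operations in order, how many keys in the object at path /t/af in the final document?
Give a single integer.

Answer: 2

Derivation:
After op 1 (replace /qcc/qyo/3 91): {"for":{"acj":{"nu":81,"ta":38},"tad":{"jrt":49,"vd":12},"yop":{"fh":2,"hdd":87,"tb":63}},"mw":{"c":[81,48,64],"ntt":{"jl":79,"qi":0,"y":24},"ttz":{"f":52,"lb":31,"r":69,"riq":26},"xhb":{"i":37,"m":98,"wlr":83}},"qcc":{"izu":{"ilo":26,"m":67,"nks":65,"rlo":96},"n":[25,17,28,86,82],"qyo":[21,12,25,91,12]},"t":{"af":{"o":49,"y":91},"g":{"cja":52,"gbc":0,"qwz":4},"v":{"i":66,"nal":84,"p":34,"qme":91}}}
After op 2 (replace /mw/c 49): {"for":{"acj":{"nu":81,"ta":38},"tad":{"jrt":49,"vd":12},"yop":{"fh":2,"hdd":87,"tb":63}},"mw":{"c":49,"ntt":{"jl":79,"qi":0,"y":24},"ttz":{"f":52,"lb":31,"r":69,"riq":26},"xhb":{"i":37,"m":98,"wlr":83}},"qcc":{"izu":{"ilo":26,"m":67,"nks":65,"rlo":96},"n":[25,17,28,86,82],"qyo":[21,12,25,91,12]},"t":{"af":{"o":49,"y":91},"g":{"cja":52,"gbc":0,"qwz":4},"v":{"i":66,"nal":84,"p":34,"qme":91}}}
After op 3 (replace /for/acj 80): {"for":{"acj":80,"tad":{"jrt":49,"vd":12},"yop":{"fh":2,"hdd":87,"tb":63}},"mw":{"c":49,"ntt":{"jl":79,"qi":0,"y":24},"ttz":{"f":52,"lb":31,"r":69,"riq":26},"xhb":{"i":37,"m":98,"wlr":83}},"qcc":{"izu":{"ilo":26,"m":67,"nks":65,"rlo":96},"n":[25,17,28,86,82],"qyo":[21,12,25,91,12]},"t":{"af":{"o":49,"y":91},"g":{"cja":52,"gbc":0,"qwz":4},"v":{"i":66,"nal":84,"p":34,"qme":91}}}
After op 4 (remove /mw/ntt/jl): {"for":{"acj":80,"tad":{"jrt":49,"vd":12},"yop":{"fh":2,"hdd":87,"tb":63}},"mw":{"c":49,"ntt":{"qi":0,"y":24},"ttz":{"f":52,"lb":31,"r":69,"riq":26},"xhb":{"i":37,"m":98,"wlr":83}},"qcc":{"izu":{"ilo":26,"m":67,"nks":65,"rlo":96},"n":[25,17,28,86,82],"qyo":[21,12,25,91,12]},"t":{"af":{"o":49,"y":91},"g":{"cja":52,"gbc":0,"qwz":4},"v":{"i":66,"nal":84,"p":34,"qme":91}}}
After op 5 (remove /qcc/n/4): {"for":{"acj":80,"tad":{"jrt":49,"vd":12},"yop":{"fh":2,"hdd":87,"tb":63}},"mw":{"c":49,"ntt":{"qi":0,"y":24},"ttz":{"f":52,"lb":31,"r":69,"riq":26},"xhb":{"i":37,"m":98,"wlr":83}},"qcc":{"izu":{"ilo":26,"m":67,"nks":65,"rlo":96},"n":[25,17,28,86],"qyo":[21,12,25,91,12]},"t":{"af":{"o":49,"y":91},"g":{"cja":52,"gbc":0,"qwz":4},"v":{"i":66,"nal":84,"p":34,"qme":91}}}
Size at path /t/af: 2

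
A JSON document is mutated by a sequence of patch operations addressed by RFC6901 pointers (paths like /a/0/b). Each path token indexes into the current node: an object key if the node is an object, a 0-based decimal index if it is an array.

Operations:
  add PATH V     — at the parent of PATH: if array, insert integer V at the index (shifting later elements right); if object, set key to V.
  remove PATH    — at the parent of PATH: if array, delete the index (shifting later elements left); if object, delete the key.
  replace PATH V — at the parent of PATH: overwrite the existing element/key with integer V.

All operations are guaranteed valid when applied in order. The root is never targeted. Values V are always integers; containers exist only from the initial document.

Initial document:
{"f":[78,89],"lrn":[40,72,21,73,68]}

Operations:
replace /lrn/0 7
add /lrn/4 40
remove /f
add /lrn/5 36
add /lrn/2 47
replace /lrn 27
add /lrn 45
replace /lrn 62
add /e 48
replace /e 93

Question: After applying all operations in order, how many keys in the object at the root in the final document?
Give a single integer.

Answer: 2

Derivation:
After op 1 (replace /lrn/0 7): {"f":[78,89],"lrn":[7,72,21,73,68]}
After op 2 (add /lrn/4 40): {"f":[78,89],"lrn":[7,72,21,73,40,68]}
After op 3 (remove /f): {"lrn":[7,72,21,73,40,68]}
After op 4 (add /lrn/5 36): {"lrn":[7,72,21,73,40,36,68]}
After op 5 (add /lrn/2 47): {"lrn":[7,72,47,21,73,40,36,68]}
After op 6 (replace /lrn 27): {"lrn":27}
After op 7 (add /lrn 45): {"lrn":45}
After op 8 (replace /lrn 62): {"lrn":62}
After op 9 (add /e 48): {"e":48,"lrn":62}
After op 10 (replace /e 93): {"e":93,"lrn":62}
Size at the root: 2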